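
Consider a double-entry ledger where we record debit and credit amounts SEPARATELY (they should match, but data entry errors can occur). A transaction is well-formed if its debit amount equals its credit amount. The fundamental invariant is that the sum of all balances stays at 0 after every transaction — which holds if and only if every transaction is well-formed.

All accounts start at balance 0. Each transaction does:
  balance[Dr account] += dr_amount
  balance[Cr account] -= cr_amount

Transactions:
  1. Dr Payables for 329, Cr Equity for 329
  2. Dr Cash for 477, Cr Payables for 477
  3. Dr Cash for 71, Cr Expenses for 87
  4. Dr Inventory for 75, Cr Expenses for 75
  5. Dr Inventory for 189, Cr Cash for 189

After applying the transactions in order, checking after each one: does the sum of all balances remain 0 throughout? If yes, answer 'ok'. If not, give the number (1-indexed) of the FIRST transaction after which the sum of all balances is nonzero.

Answer: 3

Derivation:
After txn 1: dr=329 cr=329 sum_balances=0
After txn 2: dr=477 cr=477 sum_balances=0
After txn 3: dr=71 cr=87 sum_balances=-16
After txn 4: dr=75 cr=75 sum_balances=-16
After txn 5: dr=189 cr=189 sum_balances=-16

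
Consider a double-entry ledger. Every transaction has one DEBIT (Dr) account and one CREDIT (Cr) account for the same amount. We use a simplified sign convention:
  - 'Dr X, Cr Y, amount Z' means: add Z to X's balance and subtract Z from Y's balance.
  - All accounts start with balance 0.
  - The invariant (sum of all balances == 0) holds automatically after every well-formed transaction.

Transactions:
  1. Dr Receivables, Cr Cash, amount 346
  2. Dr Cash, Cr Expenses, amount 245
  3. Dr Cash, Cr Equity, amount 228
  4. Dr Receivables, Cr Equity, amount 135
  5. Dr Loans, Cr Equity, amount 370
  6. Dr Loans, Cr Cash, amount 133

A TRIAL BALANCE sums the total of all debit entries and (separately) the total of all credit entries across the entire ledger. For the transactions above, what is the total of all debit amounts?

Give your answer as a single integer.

Txn 1: debit+=346
Txn 2: debit+=245
Txn 3: debit+=228
Txn 4: debit+=135
Txn 5: debit+=370
Txn 6: debit+=133
Total debits = 1457

Answer: 1457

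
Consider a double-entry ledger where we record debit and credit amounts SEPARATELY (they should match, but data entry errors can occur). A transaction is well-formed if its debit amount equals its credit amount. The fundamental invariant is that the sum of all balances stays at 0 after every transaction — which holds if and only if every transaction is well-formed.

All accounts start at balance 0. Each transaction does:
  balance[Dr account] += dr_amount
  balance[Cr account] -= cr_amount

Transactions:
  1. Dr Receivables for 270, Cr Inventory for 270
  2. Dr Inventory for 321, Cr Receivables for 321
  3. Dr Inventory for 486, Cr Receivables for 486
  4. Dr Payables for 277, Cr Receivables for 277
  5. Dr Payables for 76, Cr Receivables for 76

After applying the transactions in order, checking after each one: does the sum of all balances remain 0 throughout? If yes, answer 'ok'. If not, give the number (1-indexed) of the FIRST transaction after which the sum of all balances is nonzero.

Answer: ok

Derivation:
After txn 1: dr=270 cr=270 sum_balances=0
After txn 2: dr=321 cr=321 sum_balances=0
After txn 3: dr=486 cr=486 sum_balances=0
After txn 4: dr=277 cr=277 sum_balances=0
After txn 5: dr=76 cr=76 sum_balances=0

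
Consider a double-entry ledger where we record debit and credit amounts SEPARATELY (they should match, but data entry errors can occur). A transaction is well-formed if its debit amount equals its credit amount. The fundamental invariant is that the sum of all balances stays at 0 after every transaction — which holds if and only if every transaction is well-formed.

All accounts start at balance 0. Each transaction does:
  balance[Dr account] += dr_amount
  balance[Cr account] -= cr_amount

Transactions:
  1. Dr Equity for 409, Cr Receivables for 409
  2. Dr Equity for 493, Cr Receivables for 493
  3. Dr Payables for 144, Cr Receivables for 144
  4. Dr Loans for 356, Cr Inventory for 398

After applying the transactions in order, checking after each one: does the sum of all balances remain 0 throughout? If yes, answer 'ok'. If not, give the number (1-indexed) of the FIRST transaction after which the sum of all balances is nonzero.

Answer: 4

Derivation:
After txn 1: dr=409 cr=409 sum_balances=0
After txn 2: dr=493 cr=493 sum_balances=0
After txn 3: dr=144 cr=144 sum_balances=0
After txn 4: dr=356 cr=398 sum_balances=-42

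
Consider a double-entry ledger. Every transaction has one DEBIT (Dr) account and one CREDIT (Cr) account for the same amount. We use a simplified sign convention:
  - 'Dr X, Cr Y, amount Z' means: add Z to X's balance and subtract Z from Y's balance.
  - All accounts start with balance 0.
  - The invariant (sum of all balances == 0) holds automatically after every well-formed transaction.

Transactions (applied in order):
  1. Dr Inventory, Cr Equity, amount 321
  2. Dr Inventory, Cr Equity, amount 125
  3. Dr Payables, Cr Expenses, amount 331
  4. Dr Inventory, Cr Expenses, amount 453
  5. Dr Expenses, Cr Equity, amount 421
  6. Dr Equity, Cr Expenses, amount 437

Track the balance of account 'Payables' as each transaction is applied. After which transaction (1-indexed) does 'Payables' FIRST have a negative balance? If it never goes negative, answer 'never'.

Answer: never

Derivation:
After txn 1: Payables=0
After txn 2: Payables=0
After txn 3: Payables=331
After txn 4: Payables=331
After txn 5: Payables=331
After txn 6: Payables=331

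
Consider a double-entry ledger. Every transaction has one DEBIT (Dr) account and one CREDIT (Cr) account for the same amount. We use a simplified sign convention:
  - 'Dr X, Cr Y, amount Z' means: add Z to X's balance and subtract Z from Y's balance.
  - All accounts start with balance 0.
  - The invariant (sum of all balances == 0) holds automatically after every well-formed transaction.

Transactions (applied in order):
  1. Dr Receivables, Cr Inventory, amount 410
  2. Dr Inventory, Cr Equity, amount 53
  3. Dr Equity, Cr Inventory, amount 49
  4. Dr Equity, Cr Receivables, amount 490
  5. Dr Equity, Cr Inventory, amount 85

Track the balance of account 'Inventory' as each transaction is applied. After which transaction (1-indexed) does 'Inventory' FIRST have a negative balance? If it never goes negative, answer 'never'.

Answer: 1

Derivation:
After txn 1: Inventory=-410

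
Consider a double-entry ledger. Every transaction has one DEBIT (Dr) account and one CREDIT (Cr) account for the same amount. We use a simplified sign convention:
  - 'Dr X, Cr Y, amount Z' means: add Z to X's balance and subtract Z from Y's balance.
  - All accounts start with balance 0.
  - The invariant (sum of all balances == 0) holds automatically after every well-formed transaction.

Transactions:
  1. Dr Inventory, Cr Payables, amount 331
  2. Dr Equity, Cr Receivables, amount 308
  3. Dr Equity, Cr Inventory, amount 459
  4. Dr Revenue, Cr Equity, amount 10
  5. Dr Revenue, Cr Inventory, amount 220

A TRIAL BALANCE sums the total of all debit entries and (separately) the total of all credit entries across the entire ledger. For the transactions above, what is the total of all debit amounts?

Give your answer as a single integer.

Txn 1: debit+=331
Txn 2: debit+=308
Txn 3: debit+=459
Txn 4: debit+=10
Txn 5: debit+=220
Total debits = 1328

Answer: 1328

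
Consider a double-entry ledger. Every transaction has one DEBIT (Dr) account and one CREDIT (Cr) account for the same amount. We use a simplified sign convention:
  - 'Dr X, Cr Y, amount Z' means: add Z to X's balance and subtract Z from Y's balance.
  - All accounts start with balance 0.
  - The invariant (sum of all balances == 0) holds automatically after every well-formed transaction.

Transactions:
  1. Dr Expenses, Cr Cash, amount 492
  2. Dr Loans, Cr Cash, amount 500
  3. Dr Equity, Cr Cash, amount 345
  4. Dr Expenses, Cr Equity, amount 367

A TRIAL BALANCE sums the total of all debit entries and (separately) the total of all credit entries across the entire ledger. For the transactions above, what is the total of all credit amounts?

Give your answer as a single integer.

Answer: 1704

Derivation:
Txn 1: credit+=492
Txn 2: credit+=500
Txn 3: credit+=345
Txn 4: credit+=367
Total credits = 1704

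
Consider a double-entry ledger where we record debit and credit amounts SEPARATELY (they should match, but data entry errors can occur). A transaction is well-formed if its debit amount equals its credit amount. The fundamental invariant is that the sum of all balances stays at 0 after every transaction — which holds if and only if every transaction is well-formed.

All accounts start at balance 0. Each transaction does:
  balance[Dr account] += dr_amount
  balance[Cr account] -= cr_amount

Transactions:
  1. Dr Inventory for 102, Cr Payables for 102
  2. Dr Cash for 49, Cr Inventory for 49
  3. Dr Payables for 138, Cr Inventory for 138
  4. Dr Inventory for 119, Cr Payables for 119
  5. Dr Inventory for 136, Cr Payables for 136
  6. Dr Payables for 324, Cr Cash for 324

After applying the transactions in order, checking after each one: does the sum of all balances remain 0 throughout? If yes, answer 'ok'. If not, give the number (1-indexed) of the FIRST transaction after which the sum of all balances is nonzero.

After txn 1: dr=102 cr=102 sum_balances=0
After txn 2: dr=49 cr=49 sum_balances=0
After txn 3: dr=138 cr=138 sum_balances=0
After txn 4: dr=119 cr=119 sum_balances=0
After txn 5: dr=136 cr=136 sum_balances=0
After txn 6: dr=324 cr=324 sum_balances=0

Answer: ok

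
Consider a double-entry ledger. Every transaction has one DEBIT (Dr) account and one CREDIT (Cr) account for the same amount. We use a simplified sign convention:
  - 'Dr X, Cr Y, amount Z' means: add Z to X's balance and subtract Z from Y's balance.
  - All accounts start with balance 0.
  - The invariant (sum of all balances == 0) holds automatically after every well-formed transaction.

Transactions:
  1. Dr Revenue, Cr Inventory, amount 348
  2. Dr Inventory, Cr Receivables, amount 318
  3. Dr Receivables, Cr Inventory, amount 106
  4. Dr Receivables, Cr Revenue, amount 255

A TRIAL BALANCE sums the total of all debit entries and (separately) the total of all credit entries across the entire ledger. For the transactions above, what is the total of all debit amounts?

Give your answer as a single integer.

Txn 1: debit+=348
Txn 2: debit+=318
Txn 3: debit+=106
Txn 4: debit+=255
Total debits = 1027

Answer: 1027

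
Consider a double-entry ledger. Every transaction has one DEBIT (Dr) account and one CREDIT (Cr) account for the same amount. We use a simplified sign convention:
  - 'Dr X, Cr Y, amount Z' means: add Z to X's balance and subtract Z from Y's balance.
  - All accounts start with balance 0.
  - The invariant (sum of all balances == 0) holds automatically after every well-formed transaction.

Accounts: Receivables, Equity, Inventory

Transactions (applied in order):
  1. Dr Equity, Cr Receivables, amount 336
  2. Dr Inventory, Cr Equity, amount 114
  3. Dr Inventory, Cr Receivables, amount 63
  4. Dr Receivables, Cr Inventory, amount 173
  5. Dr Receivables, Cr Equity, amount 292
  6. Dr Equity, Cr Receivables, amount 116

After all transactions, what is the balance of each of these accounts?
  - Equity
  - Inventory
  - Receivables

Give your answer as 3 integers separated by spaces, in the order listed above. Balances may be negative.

Answer: 46 4 -50

Derivation:
After txn 1 (Dr Equity, Cr Receivables, amount 336): Equity=336 Receivables=-336
After txn 2 (Dr Inventory, Cr Equity, amount 114): Equity=222 Inventory=114 Receivables=-336
After txn 3 (Dr Inventory, Cr Receivables, amount 63): Equity=222 Inventory=177 Receivables=-399
After txn 4 (Dr Receivables, Cr Inventory, amount 173): Equity=222 Inventory=4 Receivables=-226
After txn 5 (Dr Receivables, Cr Equity, amount 292): Equity=-70 Inventory=4 Receivables=66
After txn 6 (Dr Equity, Cr Receivables, amount 116): Equity=46 Inventory=4 Receivables=-50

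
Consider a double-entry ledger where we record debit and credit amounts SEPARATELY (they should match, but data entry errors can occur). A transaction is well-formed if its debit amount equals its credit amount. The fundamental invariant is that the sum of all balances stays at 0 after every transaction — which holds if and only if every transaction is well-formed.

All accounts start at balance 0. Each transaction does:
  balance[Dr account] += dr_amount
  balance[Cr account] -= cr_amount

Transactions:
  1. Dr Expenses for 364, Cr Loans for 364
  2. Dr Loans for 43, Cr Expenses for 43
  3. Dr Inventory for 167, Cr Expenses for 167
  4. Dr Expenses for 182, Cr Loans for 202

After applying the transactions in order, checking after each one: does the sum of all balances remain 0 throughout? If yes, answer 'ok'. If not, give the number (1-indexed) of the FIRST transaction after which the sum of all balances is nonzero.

After txn 1: dr=364 cr=364 sum_balances=0
After txn 2: dr=43 cr=43 sum_balances=0
After txn 3: dr=167 cr=167 sum_balances=0
After txn 4: dr=182 cr=202 sum_balances=-20

Answer: 4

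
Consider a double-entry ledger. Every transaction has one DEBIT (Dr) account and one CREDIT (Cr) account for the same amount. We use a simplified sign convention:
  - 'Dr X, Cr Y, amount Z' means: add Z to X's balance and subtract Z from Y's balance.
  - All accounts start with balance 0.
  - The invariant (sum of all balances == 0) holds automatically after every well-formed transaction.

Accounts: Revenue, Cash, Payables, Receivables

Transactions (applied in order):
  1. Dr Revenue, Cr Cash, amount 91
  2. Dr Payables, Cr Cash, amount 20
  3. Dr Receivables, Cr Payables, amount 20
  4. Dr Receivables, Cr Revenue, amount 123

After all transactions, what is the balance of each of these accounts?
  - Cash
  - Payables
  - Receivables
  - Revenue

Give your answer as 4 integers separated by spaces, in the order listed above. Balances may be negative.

Answer: -111 0 143 -32

Derivation:
After txn 1 (Dr Revenue, Cr Cash, amount 91): Cash=-91 Revenue=91
After txn 2 (Dr Payables, Cr Cash, amount 20): Cash=-111 Payables=20 Revenue=91
After txn 3 (Dr Receivables, Cr Payables, amount 20): Cash=-111 Payables=0 Receivables=20 Revenue=91
After txn 4 (Dr Receivables, Cr Revenue, amount 123): Cash=-111 Payables=0 Receivables=143 Revenue=-32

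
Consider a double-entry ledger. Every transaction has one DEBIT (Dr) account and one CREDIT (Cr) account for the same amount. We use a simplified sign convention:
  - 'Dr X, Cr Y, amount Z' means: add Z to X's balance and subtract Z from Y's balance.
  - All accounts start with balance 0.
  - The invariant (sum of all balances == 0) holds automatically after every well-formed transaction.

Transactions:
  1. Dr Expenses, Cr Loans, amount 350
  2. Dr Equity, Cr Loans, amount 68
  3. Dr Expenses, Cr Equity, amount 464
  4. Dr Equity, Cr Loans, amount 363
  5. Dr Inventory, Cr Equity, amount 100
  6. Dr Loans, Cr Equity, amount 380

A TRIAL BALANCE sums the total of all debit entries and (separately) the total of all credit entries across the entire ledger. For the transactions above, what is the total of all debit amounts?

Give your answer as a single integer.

Txn 1: debit+=350
Txn 2: debit+=68
Txn 3: debit+=464
Txn 4: debit+=363
Txn 5: debit+=100
Txn 6: debit+=380
Total debits = 1725

Answer: 1725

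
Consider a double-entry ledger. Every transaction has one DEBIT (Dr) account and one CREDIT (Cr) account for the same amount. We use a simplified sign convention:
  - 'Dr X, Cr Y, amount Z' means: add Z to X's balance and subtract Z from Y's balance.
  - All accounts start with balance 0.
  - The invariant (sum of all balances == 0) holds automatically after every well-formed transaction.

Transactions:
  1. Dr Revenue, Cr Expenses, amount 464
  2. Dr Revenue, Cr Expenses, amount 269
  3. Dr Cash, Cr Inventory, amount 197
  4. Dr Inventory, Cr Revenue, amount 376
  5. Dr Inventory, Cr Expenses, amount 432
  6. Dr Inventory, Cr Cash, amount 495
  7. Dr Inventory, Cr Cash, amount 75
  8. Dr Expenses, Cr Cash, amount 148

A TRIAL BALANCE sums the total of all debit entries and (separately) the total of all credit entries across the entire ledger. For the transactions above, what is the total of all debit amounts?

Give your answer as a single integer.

Answer: 2456

Derivation:
Txn 1: debit+=464
Txn 2: debit+=269
Txn 3: debit+=197
Txn 4: debit+=376
Txn 5: debit+=432
Txn 6: debit+=495
Txn 7: debit+=75
Txn 8: debit+=148
Total debits = 2456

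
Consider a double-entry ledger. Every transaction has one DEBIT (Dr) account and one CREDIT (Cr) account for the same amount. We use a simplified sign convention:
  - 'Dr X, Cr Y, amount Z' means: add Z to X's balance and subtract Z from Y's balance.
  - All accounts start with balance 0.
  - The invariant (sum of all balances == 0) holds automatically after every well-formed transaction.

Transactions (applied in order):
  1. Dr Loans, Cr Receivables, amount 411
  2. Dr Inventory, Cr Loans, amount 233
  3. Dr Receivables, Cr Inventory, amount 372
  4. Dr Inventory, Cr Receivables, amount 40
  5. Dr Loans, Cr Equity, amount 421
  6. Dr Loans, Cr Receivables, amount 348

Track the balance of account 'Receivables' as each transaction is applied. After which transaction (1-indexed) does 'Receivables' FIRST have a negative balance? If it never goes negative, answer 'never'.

Answer: 1

Derivation:
After txn 1: Receivables=-411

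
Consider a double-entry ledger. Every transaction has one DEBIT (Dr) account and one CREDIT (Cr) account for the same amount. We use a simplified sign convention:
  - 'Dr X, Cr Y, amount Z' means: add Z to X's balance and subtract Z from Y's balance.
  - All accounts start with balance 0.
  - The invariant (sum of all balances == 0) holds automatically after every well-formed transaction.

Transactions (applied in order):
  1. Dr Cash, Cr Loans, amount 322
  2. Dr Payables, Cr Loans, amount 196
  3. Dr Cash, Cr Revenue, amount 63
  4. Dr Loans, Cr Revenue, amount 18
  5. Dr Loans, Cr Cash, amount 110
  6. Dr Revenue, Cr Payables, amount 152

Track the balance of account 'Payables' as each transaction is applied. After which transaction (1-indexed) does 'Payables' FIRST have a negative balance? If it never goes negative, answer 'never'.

Answer: never

Derivation:
After txn 1: Payables=0
After txn 2: Payables=196
After txn 3: Payables=196
After txn 4: Payables=196
After txn 5: Payables=196
After txn 6: Payables=44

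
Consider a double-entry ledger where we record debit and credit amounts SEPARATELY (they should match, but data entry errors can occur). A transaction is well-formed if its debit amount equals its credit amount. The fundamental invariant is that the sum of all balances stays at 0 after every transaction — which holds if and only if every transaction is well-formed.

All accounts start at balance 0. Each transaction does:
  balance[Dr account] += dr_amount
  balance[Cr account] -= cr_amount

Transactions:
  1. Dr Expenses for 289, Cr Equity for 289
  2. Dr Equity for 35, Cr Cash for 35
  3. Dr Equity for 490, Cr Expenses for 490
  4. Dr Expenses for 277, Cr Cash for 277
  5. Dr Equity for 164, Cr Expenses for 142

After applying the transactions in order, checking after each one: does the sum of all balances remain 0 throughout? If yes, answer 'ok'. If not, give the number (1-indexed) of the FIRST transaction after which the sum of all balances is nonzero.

After txn 1: dr=289 cr=289 sum_balances=0
After txn 2: dr=35 cr=35 sum_balances=0
After txn 3: dr=490 cr=490 sum_balances=0
After txn 4: dr=277 cr=277 sum_balances=0
After txn 5: dr=164 cr=142 sum_balances=22

Answer: 5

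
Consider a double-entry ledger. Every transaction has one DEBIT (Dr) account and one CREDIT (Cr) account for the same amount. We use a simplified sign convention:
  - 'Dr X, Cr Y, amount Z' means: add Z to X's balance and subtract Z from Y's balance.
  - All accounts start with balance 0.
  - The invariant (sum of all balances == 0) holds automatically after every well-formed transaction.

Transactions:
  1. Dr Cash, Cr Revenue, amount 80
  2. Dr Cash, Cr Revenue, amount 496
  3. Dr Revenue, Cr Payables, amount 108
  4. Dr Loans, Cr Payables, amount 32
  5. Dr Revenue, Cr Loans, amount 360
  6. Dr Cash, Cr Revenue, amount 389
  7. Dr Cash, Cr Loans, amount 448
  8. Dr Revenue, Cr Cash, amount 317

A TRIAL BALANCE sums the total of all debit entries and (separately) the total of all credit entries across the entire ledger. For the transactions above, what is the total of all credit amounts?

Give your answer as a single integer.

Answer: 2230

Derivation:
Txn 1: credit+=80
Txn 2: credit+=496
Txn 3: credit+=108
Txn 4: credit+=32
Txn 5: credit+=360
Txn 6: credit+=389
Txn 7: credit+=448
Txn 8: credit+=317
Total credits = 2230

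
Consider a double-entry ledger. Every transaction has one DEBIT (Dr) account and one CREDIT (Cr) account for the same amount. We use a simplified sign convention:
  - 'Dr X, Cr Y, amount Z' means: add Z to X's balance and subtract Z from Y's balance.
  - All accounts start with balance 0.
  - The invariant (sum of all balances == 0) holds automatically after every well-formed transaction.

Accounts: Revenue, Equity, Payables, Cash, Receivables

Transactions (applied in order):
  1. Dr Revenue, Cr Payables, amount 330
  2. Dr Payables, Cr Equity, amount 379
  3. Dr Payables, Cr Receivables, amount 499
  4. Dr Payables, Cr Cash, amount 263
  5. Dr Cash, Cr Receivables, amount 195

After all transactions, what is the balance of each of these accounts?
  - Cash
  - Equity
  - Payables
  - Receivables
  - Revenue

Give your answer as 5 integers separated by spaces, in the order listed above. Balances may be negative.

Answer: -68 -379 811 -694 330

Derivation:
After txn 1 (Dr Revenue, Cr Payables, amount 330): Payables=-330 Revenue=330
After txn 2 (Dr Payables, Cr Equity, amount 379): Equity=-379 Payables=49 Revenue=330
After txn 3 (Dr Payables, Cr Receivables, amount 499): Equity=-379 Payables=548 Receivables=-499 Revenue=330
After txn 4 (Dr Payables, Cr Cash, amount 263): Cash=-263 Equity=-379 Payables=811 Receivables=-499 Revenue=330
After txn 5 (Dr Cash, Cr Receivables, amount 195): Cash=-68 Equity=-379 Payables=811 Receivables=-694 Revenue=330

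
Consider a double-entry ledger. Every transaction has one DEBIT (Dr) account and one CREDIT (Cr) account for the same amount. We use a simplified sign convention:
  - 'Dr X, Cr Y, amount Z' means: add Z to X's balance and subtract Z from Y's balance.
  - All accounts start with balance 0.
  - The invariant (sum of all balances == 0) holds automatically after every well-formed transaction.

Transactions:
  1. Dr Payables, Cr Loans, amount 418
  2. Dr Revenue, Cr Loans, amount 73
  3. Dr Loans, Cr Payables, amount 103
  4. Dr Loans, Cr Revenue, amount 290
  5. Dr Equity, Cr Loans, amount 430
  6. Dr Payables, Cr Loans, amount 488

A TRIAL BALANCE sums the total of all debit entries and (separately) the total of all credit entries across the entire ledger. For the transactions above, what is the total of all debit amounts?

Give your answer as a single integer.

Answer: 1802

Derivation:
Txn 1: debit+=418
Txn 2: debit+=73
Txn 3: debit+=103
Txn 4: debit+=290
Txn 5: debit+=430
Txn 6: debit+=488
Total debits = 1802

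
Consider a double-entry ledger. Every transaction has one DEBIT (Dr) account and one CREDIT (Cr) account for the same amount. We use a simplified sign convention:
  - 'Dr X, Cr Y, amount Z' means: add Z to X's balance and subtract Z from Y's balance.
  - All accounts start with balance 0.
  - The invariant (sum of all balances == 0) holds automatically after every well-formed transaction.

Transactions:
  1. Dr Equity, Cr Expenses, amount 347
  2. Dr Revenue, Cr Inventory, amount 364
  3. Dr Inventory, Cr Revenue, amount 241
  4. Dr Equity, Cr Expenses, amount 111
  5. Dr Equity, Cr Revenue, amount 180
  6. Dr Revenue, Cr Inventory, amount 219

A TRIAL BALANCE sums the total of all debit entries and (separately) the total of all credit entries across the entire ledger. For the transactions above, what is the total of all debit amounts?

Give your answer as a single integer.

Txn 1: debit+=347
Txn 2: debit+=364
Txn 3: debit+=241
Txn 4: debit+=111
Txn 5: debit+=180
Txn 6: debit+=219
Total debits = 1462

Answer: 1462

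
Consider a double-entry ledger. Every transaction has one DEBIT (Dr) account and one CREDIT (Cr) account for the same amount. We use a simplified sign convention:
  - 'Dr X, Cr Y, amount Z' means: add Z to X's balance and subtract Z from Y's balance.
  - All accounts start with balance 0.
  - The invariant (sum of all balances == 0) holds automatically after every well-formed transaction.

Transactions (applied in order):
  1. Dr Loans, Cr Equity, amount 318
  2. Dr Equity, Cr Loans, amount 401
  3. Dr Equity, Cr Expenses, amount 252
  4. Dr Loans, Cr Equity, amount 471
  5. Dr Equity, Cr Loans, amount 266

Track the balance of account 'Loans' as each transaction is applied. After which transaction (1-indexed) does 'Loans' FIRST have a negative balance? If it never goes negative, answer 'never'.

Answer: 2

Derivation:
After txn 1: Loans=318
After txn 2: Loans=-83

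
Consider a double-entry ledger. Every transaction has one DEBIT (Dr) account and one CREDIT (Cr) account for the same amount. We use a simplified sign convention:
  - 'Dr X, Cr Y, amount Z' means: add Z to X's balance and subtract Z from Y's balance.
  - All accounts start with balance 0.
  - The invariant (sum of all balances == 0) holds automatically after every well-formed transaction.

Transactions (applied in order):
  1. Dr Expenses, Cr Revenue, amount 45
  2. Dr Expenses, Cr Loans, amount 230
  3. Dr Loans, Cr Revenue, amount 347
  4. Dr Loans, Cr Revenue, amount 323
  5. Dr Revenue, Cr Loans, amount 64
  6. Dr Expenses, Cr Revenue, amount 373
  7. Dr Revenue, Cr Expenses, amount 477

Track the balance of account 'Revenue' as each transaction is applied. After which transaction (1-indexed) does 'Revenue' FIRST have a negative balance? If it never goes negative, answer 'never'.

Answer: 1

Derivation:
After txn 1: Revenue=-45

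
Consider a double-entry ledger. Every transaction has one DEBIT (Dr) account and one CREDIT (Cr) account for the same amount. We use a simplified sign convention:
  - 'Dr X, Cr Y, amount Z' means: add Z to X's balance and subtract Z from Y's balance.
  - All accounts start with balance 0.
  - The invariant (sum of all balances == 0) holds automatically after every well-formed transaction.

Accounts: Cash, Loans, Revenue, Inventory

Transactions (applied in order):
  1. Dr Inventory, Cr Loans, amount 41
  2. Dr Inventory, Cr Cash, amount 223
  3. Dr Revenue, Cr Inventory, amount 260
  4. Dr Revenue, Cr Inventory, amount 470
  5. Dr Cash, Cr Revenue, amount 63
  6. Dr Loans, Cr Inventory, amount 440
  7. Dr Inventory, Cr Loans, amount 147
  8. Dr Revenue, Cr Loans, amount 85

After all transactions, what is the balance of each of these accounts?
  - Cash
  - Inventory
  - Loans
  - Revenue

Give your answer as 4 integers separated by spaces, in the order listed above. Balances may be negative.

Answer: -160 -759 167 752

Derivation:
After txn 1 (Dr Inventory, Cr Loans, amount 41): Inventory=41 Loans=-41
After txn 2 (Dr Inventory, Cr Cash, amount 223): Cash=-223 Inventory=264 Loans=-41
After txn 3 (Dr Revenue, Cr Inventory, amount 260): Cash=-223 Inventory=4 Loans=-41 Revenue=260
After txn 4 (Dr Revenue, Cr Inventory, amount 470): Cash=-223 Inventory=-466 Loans=-41 Revenue=730
After txn 5 (Dr Cash, Cr Revenue, amount 63): Cash=-160 Inventory=-466 Loans=-41 Revenue=667
After txn 6 (Dr Loans, Cr Inventory, amount 440): Cash=-160 Inventory=-906 Loans=399 Revenue=667
After txn 7 (Dr Inventory, Cr Loans, amount 147): Cash=-160 Inventory=-759 Loans=252 Revenue=667
After txn 8 (Dr Revenue, Cr Loans, amount 85): Cash=-160 Inventory=-759 Loans=167 Revenue=752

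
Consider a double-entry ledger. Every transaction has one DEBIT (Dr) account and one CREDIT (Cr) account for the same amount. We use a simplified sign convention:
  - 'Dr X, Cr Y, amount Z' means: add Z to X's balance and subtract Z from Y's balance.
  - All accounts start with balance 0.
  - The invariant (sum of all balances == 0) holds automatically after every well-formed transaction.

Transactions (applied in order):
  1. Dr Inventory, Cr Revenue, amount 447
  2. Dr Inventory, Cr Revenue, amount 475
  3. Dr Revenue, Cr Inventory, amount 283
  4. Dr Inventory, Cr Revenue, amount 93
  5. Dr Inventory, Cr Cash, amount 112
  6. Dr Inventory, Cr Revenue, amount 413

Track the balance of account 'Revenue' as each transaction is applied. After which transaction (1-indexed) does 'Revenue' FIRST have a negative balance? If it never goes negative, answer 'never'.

Answer: 1

Derivation:
After txn 1: Revenue=-447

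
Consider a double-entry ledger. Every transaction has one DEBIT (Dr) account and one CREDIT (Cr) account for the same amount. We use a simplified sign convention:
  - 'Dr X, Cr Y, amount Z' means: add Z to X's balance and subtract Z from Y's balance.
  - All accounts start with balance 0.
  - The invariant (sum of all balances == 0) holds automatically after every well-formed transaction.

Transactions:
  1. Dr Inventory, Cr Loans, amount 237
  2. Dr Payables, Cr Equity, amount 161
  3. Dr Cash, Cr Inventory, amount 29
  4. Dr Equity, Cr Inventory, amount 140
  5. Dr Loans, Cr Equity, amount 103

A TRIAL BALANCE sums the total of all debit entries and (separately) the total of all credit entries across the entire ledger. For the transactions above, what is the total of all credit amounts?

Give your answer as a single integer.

Txn 1: credit+=237
Txn 2: credit+=161
Txn 3: credit+=29
Txn 4: credit+=140
Txn 5: credit+=103
Total credits = 670

Answer: 670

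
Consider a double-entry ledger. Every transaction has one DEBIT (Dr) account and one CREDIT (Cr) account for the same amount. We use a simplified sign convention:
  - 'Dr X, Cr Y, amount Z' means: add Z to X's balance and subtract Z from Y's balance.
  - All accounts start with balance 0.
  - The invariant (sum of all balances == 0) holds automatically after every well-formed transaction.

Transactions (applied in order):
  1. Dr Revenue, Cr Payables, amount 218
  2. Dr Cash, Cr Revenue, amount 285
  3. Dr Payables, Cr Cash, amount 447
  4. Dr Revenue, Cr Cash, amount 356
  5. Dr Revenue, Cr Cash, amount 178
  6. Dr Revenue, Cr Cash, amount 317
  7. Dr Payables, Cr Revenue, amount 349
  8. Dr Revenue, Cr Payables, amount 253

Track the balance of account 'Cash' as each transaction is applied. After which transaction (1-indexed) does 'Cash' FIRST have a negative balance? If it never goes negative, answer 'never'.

After txn 1: Cash=0
After txn 2: Cash=285
After txn 3: Cash=-162

Answer: 3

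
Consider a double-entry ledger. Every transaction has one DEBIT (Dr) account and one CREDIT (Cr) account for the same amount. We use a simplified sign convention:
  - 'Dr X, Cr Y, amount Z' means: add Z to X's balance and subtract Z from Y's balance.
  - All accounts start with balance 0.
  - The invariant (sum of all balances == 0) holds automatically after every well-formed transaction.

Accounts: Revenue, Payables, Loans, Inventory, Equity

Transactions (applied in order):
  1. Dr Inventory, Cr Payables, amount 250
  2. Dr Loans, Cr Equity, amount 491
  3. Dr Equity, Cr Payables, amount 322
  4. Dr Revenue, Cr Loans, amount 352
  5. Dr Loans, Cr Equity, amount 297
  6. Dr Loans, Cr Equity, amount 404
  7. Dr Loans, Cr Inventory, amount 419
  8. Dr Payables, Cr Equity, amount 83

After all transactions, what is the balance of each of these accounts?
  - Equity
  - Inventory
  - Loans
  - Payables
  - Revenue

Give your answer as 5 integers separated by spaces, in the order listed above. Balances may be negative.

After txn 1 (Dr Inventory, Cr Payables, amount 250): Inventory=250 Payables=-250
After txn 2 (Dr Loans, Cr Equity, amount 491): Equity=-491 Inventory=250 Loans=491 Payables=-250
After txn 3 (Dr Equity, Cr Payables, amount 322): Equity=-169 Inventory=250 Loans=491 Payables=-572
After txn 4 (Dr Revenue, Cr Loans, amount 352): Equity=-169 Inventory=250 Loans=139 Payables=-572 Revenue=352
After txn 5 (Dr Loans, Cr Equity, amount 297): Equity=-466 Inventory=250 Loans=436 Payables=-572 Revenue=352
After txn 6 (Dr Loans, Cr Equity, amount 404): Equity=-870 Inventory=250 Loans=840 Payables=-572 Revenue=352
After txn 7 (Dr Loans, Cr Inventory, amount 419): Equity=-870 Inventory=-169 Loans=1259 Payables=-572 Revenue=352
After txn 8 (Dr Payables, Cr Equity, amount 83): Equity=-953 Inventory=-169 Loans=1259 Payables=-489 Revenue=352

Answer: -953 -169 1259 -489 352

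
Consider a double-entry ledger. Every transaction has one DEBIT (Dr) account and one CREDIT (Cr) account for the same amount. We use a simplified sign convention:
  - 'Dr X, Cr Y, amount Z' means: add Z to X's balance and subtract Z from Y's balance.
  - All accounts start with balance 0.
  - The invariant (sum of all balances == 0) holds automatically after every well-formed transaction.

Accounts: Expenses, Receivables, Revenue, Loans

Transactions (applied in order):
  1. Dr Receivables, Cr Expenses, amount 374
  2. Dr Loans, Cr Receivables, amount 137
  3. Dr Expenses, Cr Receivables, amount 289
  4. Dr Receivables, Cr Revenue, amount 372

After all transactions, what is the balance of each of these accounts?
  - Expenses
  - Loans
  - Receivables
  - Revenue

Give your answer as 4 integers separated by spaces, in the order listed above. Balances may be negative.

After txn 1 (Dr Receivables, Cr Expenses, amount 374): Expenses=-374 Receivables=374
After txn 2 (Dr Loans, Cr Receivables, amount 137): Expenses=-374 Loans=137 Receivables=237
After txn 3 (Dr Expenses, Cr Receivables, amount 289): Expenses=-85 Loans=137 Receivables=-52
After txn 4 (Dr Receivables, Cr Revenue, amount 372): Expenses=-85 Loans=137 Receivables=320 Revenue=-372

Answer: -85 137 320 -372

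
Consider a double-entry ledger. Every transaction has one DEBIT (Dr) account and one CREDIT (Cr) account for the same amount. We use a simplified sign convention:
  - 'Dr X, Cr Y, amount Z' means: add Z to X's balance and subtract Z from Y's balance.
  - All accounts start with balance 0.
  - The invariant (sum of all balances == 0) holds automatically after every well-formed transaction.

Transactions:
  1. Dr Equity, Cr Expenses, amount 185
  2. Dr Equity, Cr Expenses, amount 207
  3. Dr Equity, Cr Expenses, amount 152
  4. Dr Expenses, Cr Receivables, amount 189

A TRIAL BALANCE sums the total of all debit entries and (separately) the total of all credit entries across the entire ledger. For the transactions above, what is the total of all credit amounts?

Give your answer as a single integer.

Txn 1: credit+=185
Txn 2: credit+=207
Txn 3: credit+=152
Txn 4: credit+=189
Total credits = 733

Answer: 733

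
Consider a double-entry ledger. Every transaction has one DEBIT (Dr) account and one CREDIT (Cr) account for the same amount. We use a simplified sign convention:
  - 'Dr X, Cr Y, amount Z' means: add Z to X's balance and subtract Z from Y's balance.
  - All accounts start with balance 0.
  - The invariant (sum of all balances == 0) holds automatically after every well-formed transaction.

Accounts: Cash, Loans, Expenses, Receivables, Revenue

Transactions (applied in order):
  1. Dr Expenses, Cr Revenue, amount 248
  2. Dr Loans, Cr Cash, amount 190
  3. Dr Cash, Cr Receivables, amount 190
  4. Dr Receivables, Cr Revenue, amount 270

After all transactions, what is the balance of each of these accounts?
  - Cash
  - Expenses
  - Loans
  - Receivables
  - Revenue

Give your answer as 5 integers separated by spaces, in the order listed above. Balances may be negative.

After txn 1 (Dr Expenses, Cr Revenue, amount 248): Expenses=248 Revenue=-248
After txn 2 (Dr Loans, Cr Cash, amount 190): Cash=-190 Expenses=248 Loans=190 Revenue=-248
After txn 3 (Dr Cash, Cr Receivables, amount 190): Cash=0 Expenses=248 Loans=190 Receivables=-190 Revenue=-248
After txn 4 (Dr Receivables, Cr Revenue, amount 270): Cash=0 Expenses=248 Loans=190 Receivables=80 Revenue=-518

Answer: 0 248 190 80 -518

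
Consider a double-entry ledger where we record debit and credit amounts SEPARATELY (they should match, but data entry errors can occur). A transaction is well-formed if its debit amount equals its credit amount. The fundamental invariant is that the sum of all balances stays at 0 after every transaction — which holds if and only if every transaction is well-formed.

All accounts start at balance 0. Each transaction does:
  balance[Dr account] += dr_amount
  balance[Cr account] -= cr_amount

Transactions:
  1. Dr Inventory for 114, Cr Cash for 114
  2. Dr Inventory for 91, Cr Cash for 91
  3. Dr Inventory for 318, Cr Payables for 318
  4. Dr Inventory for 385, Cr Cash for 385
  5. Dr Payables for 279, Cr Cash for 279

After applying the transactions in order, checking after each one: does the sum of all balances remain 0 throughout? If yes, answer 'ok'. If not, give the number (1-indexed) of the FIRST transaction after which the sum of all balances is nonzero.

After txn 1: dr=114 cr=114 sum_balances=0
After txn 2: dr=91 cr=91 sum_balances=0
After txn 3: dr=318 cr=318 sum_balances=0
After txn 4: dr=385 cr=385 sum_balances=0
After txn 5: dr=279 cr=279 sum_balances=0

Answer: ok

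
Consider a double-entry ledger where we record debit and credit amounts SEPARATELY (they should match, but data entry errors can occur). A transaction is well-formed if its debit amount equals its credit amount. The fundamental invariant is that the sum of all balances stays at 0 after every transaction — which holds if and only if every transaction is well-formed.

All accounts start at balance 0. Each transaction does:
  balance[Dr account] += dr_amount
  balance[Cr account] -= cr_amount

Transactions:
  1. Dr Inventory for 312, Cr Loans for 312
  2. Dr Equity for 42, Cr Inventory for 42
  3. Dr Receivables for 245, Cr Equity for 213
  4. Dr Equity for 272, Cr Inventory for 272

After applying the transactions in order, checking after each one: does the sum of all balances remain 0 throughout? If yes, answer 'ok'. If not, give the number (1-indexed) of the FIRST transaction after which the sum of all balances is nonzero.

After txn 1: dr=312 cr=312 sum_balances=0
After txn 2: dr=42 cr=42 sum_balances=0
After txn 3: dr=245 cr=213 sum_balances=32
After txn 4: dr=272 cr=272 sum_balances=32

Answer: 3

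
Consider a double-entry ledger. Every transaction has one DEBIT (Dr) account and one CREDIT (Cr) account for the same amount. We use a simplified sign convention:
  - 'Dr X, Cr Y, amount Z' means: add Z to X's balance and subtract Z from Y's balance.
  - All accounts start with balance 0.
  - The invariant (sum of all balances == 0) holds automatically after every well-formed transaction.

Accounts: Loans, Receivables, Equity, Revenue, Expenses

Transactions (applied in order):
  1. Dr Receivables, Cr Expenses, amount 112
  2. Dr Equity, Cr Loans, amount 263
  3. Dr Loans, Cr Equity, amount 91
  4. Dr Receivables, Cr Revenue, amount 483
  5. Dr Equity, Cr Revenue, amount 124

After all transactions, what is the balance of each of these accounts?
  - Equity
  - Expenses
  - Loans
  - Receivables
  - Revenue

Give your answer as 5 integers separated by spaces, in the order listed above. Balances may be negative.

After txn 1 (Dr Receivables, Cr Expenses, amount 112): Expenses=-112 Receivables=112
After txn 2 (Dr Equity, Cr Loans, amount 263): Equity=263 Expenses=-112 Loans=-263 Receivables=112
After txn 3 (Dr Loans, Cr Equity, amount 91): Equity=172 Expenses=-112 Loans=-172 Receivables=112
After txn 4 (Dr Receivables, Cr Revenue, amount 483): Equity=172 Expenses=-112 Loans=-172 Receivables=595 Revenue=-483
After txn 5 (Dr Equity, Cr Revenue, amount 124): Equity=296 Expenses=-112 Loans=-172 Receivables=595 Revenue=-607

Answer: 296 -112 -172 595 -607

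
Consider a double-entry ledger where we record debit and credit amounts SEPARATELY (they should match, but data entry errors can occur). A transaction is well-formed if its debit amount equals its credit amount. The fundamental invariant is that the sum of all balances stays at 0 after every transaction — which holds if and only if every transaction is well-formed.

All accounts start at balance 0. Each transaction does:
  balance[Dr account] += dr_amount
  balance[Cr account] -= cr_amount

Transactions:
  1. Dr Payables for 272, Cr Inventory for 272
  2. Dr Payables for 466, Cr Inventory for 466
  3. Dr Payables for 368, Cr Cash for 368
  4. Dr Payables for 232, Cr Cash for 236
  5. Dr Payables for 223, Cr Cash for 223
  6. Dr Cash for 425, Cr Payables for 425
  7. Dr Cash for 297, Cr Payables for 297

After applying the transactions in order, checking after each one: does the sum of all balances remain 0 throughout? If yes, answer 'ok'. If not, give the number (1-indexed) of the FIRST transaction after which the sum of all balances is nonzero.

Answer: 4

Derivation:
After txn 1: dr=272 cr=272 sum_balances=0
After txn 2: dr=466 cr=466 sum_balances=0
After txn 3: dr=368 cr=368 sum_balances=0
After txn 4: dr=232 cr=236 sum_balances=-4
After txn 5: dr=223 cr=223 sum_balances=-4
After txn 6: dr=425 cr=425 sum_balances=-4
After txn 7: dr=297 cr=297 sum_balances=-4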